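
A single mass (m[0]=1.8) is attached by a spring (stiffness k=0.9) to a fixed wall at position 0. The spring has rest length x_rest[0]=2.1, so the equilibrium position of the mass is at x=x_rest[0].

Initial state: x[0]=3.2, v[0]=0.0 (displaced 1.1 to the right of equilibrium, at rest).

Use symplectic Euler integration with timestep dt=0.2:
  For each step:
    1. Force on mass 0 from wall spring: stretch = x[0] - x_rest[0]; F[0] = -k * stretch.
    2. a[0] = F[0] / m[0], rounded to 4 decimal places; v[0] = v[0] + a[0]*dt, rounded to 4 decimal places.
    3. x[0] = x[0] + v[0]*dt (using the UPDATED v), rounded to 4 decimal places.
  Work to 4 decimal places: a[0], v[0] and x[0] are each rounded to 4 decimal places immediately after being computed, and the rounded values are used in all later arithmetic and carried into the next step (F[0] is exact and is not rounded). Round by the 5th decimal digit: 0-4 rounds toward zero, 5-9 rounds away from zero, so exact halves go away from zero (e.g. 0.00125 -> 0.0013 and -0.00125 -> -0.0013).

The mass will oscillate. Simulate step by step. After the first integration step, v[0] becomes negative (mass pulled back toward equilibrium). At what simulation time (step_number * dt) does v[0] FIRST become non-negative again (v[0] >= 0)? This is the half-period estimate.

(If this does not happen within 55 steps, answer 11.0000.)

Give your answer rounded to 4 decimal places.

Answer: 4.6000

Derivation:
Step 0: x=[3.2000] v=[0.0000]
Step 1: x=[3.1780] v=[-0.1100]
Step 2: x=[3.1344] v=[-0.2178]
Step 3: x=[3.0702] v=[-0.3212]
Step 4: x=[2.9866] v=[-0.4182]
Step 5: x=[2.8852] v=[-0.5069]
Step 6: x=[2.7681] v=[-0.5854]
Step 7: x=[2.6377] v=[-0.6522]
Step 8: x=[2.4965] v=[-0.7060]
Step 9: x=[2.3474] v=[-0.7457]
Step 10: x=[2.1933] v=[-0.7704]
Step 11: x=[2.0374] v=[-0.7797]
Step 12: x=[1.8827] v=[-0.7734]
Step 13: x=[1.7324] v=[-0.7517]
Step 14: x=[1.5894] v=[-0.7149]
Step 15: x=[1.4566] v=[-0.6638]
Step 16: x=[1.3367] v=[-0.5995]
Step 17: x=[1.2321] v=[-0.5232]
Step 18: x=[1.1448] v=[-0.4364]
Step 19: x=[1.0766] v=[-0.3409]
Step 20: x=[1.0289] v=[-0.2386]
Step 21: x=[1.0026] v=[-0.1315]
Step 22: x=[0.9982] v=[-0.0218]
Step 23: x=[1.0159] v=[0.0884]
First v>=0 after going negative at step 23, time=4.6000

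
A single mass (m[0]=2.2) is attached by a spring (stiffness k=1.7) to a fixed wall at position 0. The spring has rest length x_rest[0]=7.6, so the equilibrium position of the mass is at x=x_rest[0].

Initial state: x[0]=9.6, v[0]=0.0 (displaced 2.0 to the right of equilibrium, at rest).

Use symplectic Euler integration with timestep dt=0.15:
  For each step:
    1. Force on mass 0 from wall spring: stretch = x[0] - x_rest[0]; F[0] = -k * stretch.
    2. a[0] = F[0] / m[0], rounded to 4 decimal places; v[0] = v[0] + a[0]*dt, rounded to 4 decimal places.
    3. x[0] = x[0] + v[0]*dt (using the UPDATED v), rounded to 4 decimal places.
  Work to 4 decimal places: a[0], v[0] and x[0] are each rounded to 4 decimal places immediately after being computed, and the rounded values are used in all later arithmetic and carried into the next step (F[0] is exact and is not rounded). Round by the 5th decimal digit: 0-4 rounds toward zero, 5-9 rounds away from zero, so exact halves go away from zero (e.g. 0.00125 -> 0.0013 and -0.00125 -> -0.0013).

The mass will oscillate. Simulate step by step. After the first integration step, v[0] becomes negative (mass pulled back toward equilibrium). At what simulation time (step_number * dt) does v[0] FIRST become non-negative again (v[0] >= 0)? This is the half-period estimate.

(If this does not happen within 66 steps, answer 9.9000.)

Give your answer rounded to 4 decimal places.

Step 0: x=[9.6000] v=[0.0000]
Step 1: x=[9.5652] v=[-0.2318]
Step 2: x=[9.4963] v=[-0.4596]
Step 3: x=[9.3944] v=[-0.6794]
Step 4: x=[9.2613] v=[-0.8874]
Step 5: x=[9.0993] v=[-1.0800]
Step 6: x=[8.9112] v=[-1.2538]
Step 7: x=[8.7003] v=[-1.4058]
Step 8: x=[8.4703] v=[-1.5333]
Step 9: x=[8.2252] v=[-1.6342]
Step 10: x=[7.9692] v=[-1.7067]
Step 11: x=[7.7068] v=[-1.7495]
Step 12: x=[7.4425] v=[-1.7619]
Step 13: x=[7.1810] v=[-1.7436]
Step 14: x=[6.9268] v=[-1.6950]
Step 15: x=[6.6843] v=[-1.6170]
Step 16: x=[6.4577] v=[-1.5109]
Step 17: x=[6.2509] v=[-1.3785]
Step 18: x=[6.0676] v=[-1.2221]
Step 19: x=[5.9109] v=[-1.0445]
Step 20: x=[5.7836] v=[-0.8487]
Step 21: x=[5.6879] v=[-0.6382]
Step 22: x=[5.6254] v=[-0.4166]
Step 23: x=[5.5972] v=[-0.1877]
Step 24: x=[5.6039] v=[0.0444]
First v>=0 after going negative at step 24, time=3.6000

Answer: 3.6000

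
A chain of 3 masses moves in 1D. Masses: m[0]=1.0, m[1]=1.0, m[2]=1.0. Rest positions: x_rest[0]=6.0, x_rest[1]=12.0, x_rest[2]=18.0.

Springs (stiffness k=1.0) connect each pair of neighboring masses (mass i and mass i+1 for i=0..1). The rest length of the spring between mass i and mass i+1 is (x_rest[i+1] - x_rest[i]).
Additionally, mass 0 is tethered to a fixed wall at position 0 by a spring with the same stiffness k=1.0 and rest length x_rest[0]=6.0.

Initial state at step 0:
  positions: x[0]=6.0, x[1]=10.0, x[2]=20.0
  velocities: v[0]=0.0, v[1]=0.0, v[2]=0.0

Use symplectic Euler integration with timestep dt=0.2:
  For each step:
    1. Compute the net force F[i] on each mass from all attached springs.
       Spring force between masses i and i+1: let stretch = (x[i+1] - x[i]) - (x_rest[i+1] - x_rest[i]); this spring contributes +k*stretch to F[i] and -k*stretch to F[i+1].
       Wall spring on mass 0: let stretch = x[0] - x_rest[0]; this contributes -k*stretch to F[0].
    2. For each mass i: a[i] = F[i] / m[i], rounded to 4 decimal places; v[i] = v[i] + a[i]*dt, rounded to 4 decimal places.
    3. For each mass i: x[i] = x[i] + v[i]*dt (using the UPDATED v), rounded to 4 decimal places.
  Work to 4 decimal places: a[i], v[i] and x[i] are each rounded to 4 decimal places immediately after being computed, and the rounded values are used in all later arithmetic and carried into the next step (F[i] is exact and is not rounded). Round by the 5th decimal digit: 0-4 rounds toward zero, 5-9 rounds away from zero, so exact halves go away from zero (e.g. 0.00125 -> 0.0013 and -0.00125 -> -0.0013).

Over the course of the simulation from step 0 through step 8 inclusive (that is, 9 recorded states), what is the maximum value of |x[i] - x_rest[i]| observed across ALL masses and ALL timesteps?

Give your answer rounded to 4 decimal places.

Step 0: x=[6.0000 10.0000 20.0000] v=[0.0000 0.0000 0.0000]
Step 1: x=[5.9200 10.2400 19.8400] v=[-0.4000 1.2000 -0.8000]
Step 2: x=[5.7760 10.6912 19.5360] v=[-0.7200 2.2560 -1.5200]
Step 3: x=[5.5976 11.2996 19.1182] v=[-0.8922 3.0419 -2.0890]
Step 4: x=[5.4233 11.9926 18.6277] v=[-0.8713 3.4652 -2.4527]
Step 5: x=[5.2949 12.6883 18.1118] v=[-0.6421 3.4784 -2.5797]
Step 6: x=[5.2504 13.3052 17.6189] v=[-0.2224 3.0844 -2.4644]
Step 7: x=[5.3181 13.7724 17.1935] v=[0.3385 2.3362 -2.1271]
Step 8: x=[5.5112 14.0383 16.8712] v=[0.9657 1.3296 -1.6113]
Max displacement = 2.0383

Answer: 2.0383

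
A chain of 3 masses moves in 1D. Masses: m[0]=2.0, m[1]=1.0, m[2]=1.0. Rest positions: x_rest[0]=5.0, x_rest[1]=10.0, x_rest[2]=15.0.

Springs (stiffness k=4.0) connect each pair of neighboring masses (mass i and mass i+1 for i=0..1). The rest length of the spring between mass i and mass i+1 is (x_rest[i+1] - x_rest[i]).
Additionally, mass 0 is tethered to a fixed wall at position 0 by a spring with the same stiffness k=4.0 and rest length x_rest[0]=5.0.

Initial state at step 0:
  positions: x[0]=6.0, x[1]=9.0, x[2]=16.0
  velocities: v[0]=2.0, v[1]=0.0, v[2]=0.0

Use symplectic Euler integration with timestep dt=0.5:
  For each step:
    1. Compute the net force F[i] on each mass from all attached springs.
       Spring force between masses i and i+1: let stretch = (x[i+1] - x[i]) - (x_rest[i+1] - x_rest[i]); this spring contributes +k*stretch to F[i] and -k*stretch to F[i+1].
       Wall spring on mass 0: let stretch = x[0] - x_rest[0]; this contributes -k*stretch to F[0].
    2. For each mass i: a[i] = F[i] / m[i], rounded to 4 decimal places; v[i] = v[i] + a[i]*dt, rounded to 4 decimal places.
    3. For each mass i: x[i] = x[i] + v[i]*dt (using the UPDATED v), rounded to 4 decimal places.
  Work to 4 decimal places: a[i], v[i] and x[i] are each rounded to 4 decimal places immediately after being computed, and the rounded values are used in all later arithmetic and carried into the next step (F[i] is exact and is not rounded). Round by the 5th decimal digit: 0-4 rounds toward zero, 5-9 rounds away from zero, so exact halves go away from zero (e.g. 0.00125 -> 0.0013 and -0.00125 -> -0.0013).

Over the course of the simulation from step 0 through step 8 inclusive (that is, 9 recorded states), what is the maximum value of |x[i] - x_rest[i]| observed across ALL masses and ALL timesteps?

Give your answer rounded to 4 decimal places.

Answer: 3.0000

Derivation:
Step 0: x=[6.0000 9.0000 16.0000] v=[2.0000 0.0000 0.0000]
Step 1: x=[5.5000 13.0000 14.0000] v=[-1.0000 8.0000 -4.0000]
Step 2: x=[6.0000 10.5000 16.0000] v=[1.0000 -5.0000 4.0000]
Step 3: x=[5.7500 9.0000 17.5000] v=[-0.5000 -3.0000 3.0000]
Step 4: x=[4.2500 12.7500 15.5000] v=[-3.0000 7.5000 -4.0000]
Step 5: x=[4.8750 10.7500 15.7500] v=[1.2500 -4.0000 0.5000]
Step 6: x=[6.0000 7.8750 16.0000] v=[2.2500 -5.7500 0.5000]
Step 7: x=[5.0625 11.2500 13.1250] v=[-1.8750 6.7500 -5.7500]
Step 8: x=[4.6875 10.3125 13.3750] v=[-0.7500 -1.8750 0.5000]
Max displacement = 3.0000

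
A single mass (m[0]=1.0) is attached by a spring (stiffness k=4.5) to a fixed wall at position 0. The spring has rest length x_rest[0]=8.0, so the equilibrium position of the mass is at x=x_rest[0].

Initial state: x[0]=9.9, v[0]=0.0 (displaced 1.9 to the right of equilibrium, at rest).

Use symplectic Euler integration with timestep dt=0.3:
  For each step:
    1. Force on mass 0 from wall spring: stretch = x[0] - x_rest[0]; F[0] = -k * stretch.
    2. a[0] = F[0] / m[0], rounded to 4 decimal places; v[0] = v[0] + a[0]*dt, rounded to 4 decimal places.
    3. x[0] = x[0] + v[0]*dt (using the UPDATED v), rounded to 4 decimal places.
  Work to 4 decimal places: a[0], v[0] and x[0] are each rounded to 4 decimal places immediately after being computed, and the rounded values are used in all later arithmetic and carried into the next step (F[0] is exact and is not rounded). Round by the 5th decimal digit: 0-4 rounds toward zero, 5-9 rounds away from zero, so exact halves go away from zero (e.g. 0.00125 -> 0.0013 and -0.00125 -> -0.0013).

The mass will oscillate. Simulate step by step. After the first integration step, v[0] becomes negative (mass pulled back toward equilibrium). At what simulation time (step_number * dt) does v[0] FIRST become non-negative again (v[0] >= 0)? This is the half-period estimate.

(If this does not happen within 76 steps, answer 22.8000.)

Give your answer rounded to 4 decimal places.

Step 0: x=[9.9000] v=[0.0000]
Step 1: x=[9.1305] v=[-2.5650]
Step 2: x=[7.9031] v=[-4.0912]
Step 3: x=[6.7150] v=[-3.9604]
Step 4: x=[6.0473] v=[-2.2257]
Step 5: x=[6.1705] v=[0.4105]
First v>=0 after going negative at step 5, time=1.5000

Answer: 1.5000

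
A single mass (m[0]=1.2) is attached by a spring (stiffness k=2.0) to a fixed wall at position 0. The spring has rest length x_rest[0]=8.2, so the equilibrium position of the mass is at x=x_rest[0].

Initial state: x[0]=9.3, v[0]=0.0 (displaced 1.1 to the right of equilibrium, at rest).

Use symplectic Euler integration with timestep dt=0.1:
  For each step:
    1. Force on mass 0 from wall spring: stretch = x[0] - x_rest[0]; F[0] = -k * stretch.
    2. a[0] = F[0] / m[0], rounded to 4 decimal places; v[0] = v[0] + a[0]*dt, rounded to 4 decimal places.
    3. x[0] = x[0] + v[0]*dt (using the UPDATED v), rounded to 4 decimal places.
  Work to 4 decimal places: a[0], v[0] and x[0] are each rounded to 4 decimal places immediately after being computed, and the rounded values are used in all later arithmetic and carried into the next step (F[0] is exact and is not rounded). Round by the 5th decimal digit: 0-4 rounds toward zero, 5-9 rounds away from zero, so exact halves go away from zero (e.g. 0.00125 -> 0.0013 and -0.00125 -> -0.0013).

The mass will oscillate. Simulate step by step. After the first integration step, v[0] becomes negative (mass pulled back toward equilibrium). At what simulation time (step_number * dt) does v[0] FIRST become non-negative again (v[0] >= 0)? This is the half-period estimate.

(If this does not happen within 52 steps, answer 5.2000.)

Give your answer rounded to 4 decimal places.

Answer: 2.5000

Derivation:
Step 0: x=[9.3000] v=[0.0000]
Step 1: x=[9.2817] v=[-0.1833]
Step 2: x=[9.2453] v=[-0.3636]
Step 3: x=[9.1915] v=[-0.5378]
Step 4: x=[9.1212] v=[-0.7031]
Step 5: x=[9.0355] v=[-0.8566]
Step 6: x=[8.9359] v=[-0.9959]
Step 7: x=[8.8240] v=[-1.1186]
Step 8: x=[8.7017] v=[-1.2226]
Step 9: x=[8.5711] v=[-1.3062]
Step 10: x=[8.4343] v=[-1.3681]
Step 11: x=[8.2936] v=[-1.4072]
Step 12: x=[8.1513] v=[-1.4228]
Step 13: x=[8.0098] v=[-1.4147]
Step 14: x=[7.8715] v=[-1.3830]
Step 15: x=[7.7387] v=[-1.3283]
Step 16: x=[7.6136] v=[-1.2514]
Step 17: x=[7.4982] v=[-1.1537]
Step 18: x=[7.3945] v=[-1.0367]
Step 19: x=[7.3043] v=[-0.9025]
Step 20: x=[7.2290] v=[-0.7532]
Step 21: x=[7.1699] v=[-0.5914]
Step 22: x=[7.1279] v=[-0.4197]
Step 23: x=[7.1038] v=[-0.2410]
Step 24: x=[7.0980] v=[-0.0583]
Step 25: x=[7.1105] v=[0.1254]
First v>=0 after going negative at step 25, time=2.5000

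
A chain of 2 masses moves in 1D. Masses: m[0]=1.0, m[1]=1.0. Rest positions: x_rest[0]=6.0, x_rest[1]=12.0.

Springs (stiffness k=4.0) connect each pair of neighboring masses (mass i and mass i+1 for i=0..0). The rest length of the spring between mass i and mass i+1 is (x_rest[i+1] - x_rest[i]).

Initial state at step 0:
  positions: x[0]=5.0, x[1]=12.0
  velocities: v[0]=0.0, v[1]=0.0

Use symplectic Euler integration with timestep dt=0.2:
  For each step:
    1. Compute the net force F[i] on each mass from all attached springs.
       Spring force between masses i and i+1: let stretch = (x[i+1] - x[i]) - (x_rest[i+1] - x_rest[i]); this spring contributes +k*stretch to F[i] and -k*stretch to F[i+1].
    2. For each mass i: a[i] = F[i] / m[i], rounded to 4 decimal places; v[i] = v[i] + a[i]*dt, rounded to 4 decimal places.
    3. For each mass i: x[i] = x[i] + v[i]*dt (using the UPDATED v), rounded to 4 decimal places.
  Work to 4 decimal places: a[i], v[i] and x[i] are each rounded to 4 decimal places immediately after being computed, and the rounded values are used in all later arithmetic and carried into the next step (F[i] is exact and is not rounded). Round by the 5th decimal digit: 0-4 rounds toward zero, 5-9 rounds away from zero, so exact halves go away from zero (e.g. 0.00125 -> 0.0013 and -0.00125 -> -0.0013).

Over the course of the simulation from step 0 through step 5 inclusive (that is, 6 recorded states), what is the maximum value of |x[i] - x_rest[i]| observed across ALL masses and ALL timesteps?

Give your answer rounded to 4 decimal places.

Answer: 1.0213

Derivation:
Step 0: x=[5.0000 12.0000] v=[0.0000 0.0000]
Step 1: x=[5.1600 11.8400] v=[0.8000 -0.8000]
Step 2: x=[5.4288 11.5712] v=[1.3440 -1.3440]
Step 3: x=[5.7204 11.2796] v=[1.4579 -1.4579]
Step 4: x=[5.9415 11.0585] v=[1.1053 -1.1053]
Step 5: x=[6.0213 10.9787] v=[0.3989 -0.3989]
Max displacement = 1.0213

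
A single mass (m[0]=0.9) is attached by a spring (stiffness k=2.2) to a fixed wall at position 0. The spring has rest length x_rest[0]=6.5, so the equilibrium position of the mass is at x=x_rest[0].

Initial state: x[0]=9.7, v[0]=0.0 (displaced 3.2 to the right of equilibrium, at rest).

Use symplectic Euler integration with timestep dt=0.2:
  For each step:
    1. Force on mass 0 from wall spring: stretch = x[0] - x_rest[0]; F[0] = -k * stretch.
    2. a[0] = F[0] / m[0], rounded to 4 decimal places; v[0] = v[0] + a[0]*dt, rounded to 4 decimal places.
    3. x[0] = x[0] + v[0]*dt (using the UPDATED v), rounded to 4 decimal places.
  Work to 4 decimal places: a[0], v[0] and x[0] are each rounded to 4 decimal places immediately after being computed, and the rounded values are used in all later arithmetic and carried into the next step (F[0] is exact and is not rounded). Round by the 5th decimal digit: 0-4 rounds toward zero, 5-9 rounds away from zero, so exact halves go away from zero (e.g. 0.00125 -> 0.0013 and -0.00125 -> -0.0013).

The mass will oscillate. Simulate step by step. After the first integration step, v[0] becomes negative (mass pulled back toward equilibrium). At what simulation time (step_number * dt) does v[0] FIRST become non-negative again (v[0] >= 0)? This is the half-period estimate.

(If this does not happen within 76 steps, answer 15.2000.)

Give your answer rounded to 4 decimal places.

Step 0: x=[9.7000] v=[0.0000]
Step 1: x=[9.3871] v=[-1.5644]
Step 2: x=[8.7919] v=[-2.9759]
Step 3: x=[7.9726] v=[-4.0964]
Step 4: x=[7.0093] v=[-4.8163]
Step 5: x=[5.9962] v=[-5.0653]
Step 6: x=[5.0324] v=[-4.8190]
Step 7: x=[4.2121] v=[-4.1015]
Step 8: x=[3.6155] v=[-2.9830]
Step 9: x=[3.3009] v=[-1.5728]
Step 10: x=[3.2991] v=[-0.0088]
Step 11: x=[3.6103] v=[1.5561]
First v>=0 after going negative at step 11, time=2.2000

Answer: 2.2000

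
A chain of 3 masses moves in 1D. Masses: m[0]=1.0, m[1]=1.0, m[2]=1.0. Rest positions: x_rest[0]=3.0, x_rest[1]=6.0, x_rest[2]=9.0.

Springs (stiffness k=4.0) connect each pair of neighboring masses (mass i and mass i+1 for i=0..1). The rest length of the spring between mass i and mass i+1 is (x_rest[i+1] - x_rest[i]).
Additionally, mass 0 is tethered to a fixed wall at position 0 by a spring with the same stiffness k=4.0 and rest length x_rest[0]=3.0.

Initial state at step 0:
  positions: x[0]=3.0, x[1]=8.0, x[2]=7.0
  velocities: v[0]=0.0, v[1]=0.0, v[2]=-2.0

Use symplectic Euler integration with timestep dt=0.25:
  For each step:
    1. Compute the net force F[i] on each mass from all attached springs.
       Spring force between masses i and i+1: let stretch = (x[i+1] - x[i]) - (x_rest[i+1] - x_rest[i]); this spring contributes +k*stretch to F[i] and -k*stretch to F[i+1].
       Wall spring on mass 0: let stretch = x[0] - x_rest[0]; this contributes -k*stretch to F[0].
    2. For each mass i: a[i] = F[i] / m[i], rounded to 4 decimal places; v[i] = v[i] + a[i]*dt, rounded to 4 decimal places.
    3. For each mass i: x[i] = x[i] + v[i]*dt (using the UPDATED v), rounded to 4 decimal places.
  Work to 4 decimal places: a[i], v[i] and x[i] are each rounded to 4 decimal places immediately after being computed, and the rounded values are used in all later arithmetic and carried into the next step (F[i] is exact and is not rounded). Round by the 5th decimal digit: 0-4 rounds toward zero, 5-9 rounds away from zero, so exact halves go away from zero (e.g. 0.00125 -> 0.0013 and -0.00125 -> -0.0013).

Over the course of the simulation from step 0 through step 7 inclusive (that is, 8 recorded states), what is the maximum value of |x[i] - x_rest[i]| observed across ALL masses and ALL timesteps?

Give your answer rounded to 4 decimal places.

Step 0: x=[3.0000 8.0000 7.0000] v=[0.0000 0.0000 -2.0000]
Step 1: x=[3.5000 6.5000 7.5000] v=[2.0000 -6.0000 2.0000]
Step 2: x=[3.8750 4.5000 8.5000] v=[1.5000 -8.0000 4.0000]
Step 3: x=[3.4375 3.3438 9.2500] v=[-1.7500 -4.6250 3.0000]
Step 4: x=[2.1172 3.6875 9.2735] v=[-5.2812 1.3749 0.0938]
Step 5: x=[0.6602 5.0352 8.6505] v=[-5.8281 5.3906 -2.4922]
Step 6: x=[0.1319 6.1929 7.8736] v=[-2.1133 4.6309 -3.1075]
Step 7: x=[1.0859 6.2556 7.4266] v=[3.8158 0.2506 -1.7882]
Max displacement = 2.8681

Answer: 2.8681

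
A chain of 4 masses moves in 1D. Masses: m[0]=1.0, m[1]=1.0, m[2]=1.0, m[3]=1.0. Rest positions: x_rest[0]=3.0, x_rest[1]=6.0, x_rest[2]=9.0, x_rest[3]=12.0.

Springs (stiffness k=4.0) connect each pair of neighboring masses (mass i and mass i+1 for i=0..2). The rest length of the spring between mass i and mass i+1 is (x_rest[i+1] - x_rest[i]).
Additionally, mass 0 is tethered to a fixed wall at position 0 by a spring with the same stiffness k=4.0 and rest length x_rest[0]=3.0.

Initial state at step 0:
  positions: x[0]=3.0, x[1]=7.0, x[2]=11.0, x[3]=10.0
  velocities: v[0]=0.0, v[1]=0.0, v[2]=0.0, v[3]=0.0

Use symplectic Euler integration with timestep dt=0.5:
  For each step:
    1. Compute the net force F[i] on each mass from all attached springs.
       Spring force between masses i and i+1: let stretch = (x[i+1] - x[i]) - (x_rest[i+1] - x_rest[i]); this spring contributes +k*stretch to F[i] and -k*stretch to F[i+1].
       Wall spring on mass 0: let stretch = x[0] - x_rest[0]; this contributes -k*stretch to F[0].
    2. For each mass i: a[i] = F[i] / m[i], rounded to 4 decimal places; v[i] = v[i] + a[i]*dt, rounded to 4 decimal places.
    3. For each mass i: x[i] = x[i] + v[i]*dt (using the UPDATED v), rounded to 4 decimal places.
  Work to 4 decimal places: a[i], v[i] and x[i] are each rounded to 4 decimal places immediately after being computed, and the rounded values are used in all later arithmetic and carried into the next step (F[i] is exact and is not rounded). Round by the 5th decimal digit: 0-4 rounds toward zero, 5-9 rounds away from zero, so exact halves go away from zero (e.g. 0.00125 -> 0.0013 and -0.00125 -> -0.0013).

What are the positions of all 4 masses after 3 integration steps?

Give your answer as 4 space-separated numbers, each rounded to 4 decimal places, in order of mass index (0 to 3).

Step 0: x=[3.0000 7.0000 11.0000 10.0000] v=[0.0000 0.0000 0.0000 0.0000]
Step 1: x=[4.0000 7.0000 6.0000 14.0000] v=[2.0000 0.0000 -10.0000 8.0000]
Step 2: x=[4.0000 3.0000 10.0000 13.0000] v=[0.0000 -8.0000 8.0000 -2.0000]
Step 3: x=[-1.0000 7.0000 10.0000 12.0000] v=[-10.0000 8.0000 0.0000 -2.0000]

Answer: -1.0000 7.0000 10.0000 12.0000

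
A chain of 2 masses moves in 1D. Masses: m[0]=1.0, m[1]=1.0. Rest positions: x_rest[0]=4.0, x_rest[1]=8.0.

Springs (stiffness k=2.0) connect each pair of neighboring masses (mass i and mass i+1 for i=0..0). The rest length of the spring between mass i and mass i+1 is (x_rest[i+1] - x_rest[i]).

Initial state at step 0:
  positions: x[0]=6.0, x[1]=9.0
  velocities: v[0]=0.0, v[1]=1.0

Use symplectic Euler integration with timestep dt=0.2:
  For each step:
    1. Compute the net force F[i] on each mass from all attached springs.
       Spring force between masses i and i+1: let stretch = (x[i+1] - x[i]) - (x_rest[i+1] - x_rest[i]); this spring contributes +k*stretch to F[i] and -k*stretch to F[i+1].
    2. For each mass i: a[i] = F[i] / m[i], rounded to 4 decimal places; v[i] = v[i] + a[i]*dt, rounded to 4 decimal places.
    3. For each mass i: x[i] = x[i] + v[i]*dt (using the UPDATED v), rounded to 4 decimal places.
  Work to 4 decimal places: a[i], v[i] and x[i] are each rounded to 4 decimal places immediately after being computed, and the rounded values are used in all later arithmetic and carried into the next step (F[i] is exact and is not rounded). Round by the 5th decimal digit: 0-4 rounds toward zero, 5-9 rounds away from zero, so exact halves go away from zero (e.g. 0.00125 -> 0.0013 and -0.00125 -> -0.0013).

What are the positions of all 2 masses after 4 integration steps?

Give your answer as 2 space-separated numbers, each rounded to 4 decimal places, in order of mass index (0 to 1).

Answer: 5.5231 10.2769

Derivation:
Step 0: x=[6.0000 9.0000] v=[0.0000 1.0000]
Step 1: x=[5.9200 9.2800] v=[-0.4000 1.4000]
Step 2: x=[5.7888 9.6112] v=[-0.6560 1.6560]
Step 3: x=[5.6434 9.9566] v=[-0.7270 1.7270]
Step 4: x=[5.5231 10.2769] v=[-0.6017 1.6017]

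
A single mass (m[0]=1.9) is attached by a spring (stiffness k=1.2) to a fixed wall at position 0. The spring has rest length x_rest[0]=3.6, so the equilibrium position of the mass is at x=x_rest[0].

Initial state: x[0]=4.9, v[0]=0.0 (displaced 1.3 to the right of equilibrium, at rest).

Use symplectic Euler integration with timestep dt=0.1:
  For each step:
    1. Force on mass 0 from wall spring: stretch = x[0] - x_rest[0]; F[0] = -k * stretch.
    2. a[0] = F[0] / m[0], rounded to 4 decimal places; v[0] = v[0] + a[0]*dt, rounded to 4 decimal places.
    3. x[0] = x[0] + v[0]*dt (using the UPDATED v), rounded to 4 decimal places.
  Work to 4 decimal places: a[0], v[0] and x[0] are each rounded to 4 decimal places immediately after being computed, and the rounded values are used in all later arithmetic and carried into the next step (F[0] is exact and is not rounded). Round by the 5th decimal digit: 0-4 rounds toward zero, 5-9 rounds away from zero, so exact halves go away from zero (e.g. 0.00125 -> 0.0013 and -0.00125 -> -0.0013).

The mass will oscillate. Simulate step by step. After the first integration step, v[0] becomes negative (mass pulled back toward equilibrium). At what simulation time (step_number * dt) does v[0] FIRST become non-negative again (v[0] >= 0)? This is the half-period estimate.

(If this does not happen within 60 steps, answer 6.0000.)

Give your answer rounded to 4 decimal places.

Step 0: x=[4.9000] v=[0.0000]
Step 1: x=[4.8918] v=[-0.0821]
Step 2: x=[4.8754] v=[-0.1637]
Step 3: x=[4.8510] v=[-0.2443]
Step 4: x=[4.8187] v=[-0.3233]
Step 5: x=[4.7787] v=[-0.4003]
Step 6: x=[4.7312] v=[-0.4747]
Step 7: x=[4.6766] v=[-0.5461]
Step 8: x=[4.6152] v=[-0.6141]
Step 9: x=[4.5474] v=[-0.6782]
Step 10: x=[4.4736] v=[-0.7380]
Step 11: x=[4.3943] v=[-0.7932]
Step 12: x=[4.3100] v=[-0.8434]
Step 13: x=[4.2212] v=[-0.8882]
Step 14: x=[4.1285] v=[-0.9274]
Step 15: x=[4.0324] v=[-0.9608]
Step 16: x=[3.9336] v=[-0.9881]
Step 17: x=[3.8327] v=[-1.0092]
Step 18: x=[3.7303] v=[-1.0239]
Step 19: x=[3.6271] v=[-1.0321]
Step 20: x=[3.5237] v=[-1.0338]
Step 21: x=[3.4208] v=[-1.0290]
Step 22: x=[3.3190] v=[-1.0177]
Step 23: x=[3.2190] v=[-1.0000]
Step 24: x=[3.1214] v=[-0.9759]
Step 25: x=[3.0268] v=[-0.9457]
Step 26: x=[2.9359] v=[-0.9095]
Step 27: x=[2.8491] v=[-0.8676]
Step 28: x=[2.7671] v=[-0.8202]
Step 29: x=[2.6903] v=[-0.7676]
Step 30: x=[2.6193] v=[-0.7102]
Step 31: x=[2.5545] v=[-0.6483]
Step 32: x=[2.4963] v=[-0.5823]
Step 33: x=[2.4450] v=[-0.5126]
Step 34: x=[2.4010] v=[-0.4397]
Step 35: x=[2.3646] v=[-0.3640]
Step 36: x=[2.3360] v=[-0.2860]
Step 37: x=[2.3154] v=[-0.2062]
Step 38: x=[2.3029] v=[-0.1251]
Step 39: x=[2.2986] v=[-0.0432]
Step 40: x=[2.3025] v=[0.0390]
First v>=0 after going negative at step 40, time=4.0000

Answer: 4.0000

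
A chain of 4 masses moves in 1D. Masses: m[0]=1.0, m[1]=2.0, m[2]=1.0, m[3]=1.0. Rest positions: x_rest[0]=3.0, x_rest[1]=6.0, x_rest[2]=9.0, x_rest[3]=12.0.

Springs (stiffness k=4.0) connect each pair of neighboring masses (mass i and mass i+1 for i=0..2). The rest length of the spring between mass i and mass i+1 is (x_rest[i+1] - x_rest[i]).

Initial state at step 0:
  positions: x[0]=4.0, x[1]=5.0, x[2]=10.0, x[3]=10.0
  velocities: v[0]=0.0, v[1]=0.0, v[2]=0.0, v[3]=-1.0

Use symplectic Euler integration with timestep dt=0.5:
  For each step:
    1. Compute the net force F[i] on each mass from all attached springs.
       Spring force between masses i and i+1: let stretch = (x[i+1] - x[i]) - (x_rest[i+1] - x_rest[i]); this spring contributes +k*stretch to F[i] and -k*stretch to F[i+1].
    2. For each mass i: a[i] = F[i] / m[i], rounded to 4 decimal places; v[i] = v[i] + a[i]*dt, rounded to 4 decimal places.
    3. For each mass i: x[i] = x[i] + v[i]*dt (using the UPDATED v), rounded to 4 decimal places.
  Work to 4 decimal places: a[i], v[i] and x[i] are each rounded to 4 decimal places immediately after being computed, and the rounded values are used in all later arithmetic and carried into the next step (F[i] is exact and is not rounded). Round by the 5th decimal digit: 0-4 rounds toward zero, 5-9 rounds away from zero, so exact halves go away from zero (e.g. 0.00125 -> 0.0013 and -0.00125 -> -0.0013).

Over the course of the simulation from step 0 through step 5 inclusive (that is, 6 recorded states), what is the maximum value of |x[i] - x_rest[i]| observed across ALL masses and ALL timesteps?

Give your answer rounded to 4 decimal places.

Answer: 4.0000

Derivation:
Step 0: x=[4.0000 5.0000 10.0000 10.0000] v=[0.0000 0.0000 0.0000 -1.0000]
Step 1: x=[2.0000 7.0000 5.0000 12.5000] v=[-4.0000 4.0000 -10.0000 5.0000]
Step 2: x=[2.0000 5.5000 9.5000 10.5000] v=[0.0000 -3.0000 9.0000 -4.0000]
Step 3: x=[2.5000 4.2500 11.0000 10.5000] v=[1.0000 -2.5000 3.0000 0.0000]
Step 4: x=[1.7500 5.5000 5.2500 14.0000] v=[-1.5000 2.5000 -11.5000 7.0000]
Step 5: x=[1.7500 4.7500 8.5000 11.7500] v=[0.0000 -1.5000 6.5000 -4.5000]
Max displacement = 4.0000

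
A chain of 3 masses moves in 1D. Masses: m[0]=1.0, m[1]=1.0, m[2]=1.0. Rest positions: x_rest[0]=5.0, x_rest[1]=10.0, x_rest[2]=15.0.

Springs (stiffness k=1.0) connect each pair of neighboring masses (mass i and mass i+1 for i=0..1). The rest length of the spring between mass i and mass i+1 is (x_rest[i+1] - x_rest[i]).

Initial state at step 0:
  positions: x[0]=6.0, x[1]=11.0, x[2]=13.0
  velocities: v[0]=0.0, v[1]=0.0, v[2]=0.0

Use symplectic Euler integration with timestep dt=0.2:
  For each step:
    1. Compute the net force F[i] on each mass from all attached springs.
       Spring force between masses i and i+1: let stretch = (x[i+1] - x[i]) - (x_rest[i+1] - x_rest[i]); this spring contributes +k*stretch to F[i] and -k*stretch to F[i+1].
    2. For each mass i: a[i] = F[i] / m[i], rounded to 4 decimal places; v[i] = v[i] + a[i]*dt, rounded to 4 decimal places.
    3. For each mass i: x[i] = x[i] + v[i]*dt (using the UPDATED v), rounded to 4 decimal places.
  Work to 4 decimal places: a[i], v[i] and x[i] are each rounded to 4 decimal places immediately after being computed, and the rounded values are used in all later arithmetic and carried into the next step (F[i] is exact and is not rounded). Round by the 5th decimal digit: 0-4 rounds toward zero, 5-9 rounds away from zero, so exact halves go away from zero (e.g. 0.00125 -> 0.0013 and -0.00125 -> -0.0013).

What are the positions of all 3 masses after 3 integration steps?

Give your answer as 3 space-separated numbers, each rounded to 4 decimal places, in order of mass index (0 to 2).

Step 0: x=[6.0000 11.0000 13.0000] v=[0.0000 0.0000 0.0000]
Step 1: x=[6.0000 10.8800 13.1200] v=[0.0000 -0.6000 0.6000]
Step 2: x=[5.9952 10.6544 13.3504] v=[-0.0240 -1.1280 1.1520]
Step 3: x=[5.9768 10.3503 13.6730] v=[-0.0922 -1.5206 1.6128]

Answer: 5.9768 10.3503 13.6730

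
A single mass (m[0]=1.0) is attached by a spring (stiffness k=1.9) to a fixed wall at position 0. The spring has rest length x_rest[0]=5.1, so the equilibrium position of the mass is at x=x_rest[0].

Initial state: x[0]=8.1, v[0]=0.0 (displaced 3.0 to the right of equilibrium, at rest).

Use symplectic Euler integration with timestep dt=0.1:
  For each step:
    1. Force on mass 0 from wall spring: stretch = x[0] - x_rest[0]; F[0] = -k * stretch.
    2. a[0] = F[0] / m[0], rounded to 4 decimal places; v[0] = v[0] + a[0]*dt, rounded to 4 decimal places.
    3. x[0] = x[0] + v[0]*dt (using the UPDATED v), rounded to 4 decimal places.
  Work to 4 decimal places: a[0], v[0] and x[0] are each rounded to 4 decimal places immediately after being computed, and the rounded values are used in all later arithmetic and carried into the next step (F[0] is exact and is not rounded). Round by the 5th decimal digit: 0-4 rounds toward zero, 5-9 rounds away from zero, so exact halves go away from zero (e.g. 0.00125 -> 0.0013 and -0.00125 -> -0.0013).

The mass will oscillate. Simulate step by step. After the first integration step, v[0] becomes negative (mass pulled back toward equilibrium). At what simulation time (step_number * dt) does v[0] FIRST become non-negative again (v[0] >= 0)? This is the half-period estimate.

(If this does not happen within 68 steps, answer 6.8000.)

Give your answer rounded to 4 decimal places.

Step 0: x=[8.1000] v=[0.0000]
Step 1: x=[8.0430] v=[-0.5700]
Step 2: x=[7.9301] v=[-1.1292]
Step 3: x=[7.7634] v=[-1.6669]
Step 4: x=[7.5461] v=[-2.1730]
Step 5: x=[7.2823] v=[-2.6378]
Step 6: x=[6.9771] v=[-3.0524]
Step 7: x=[6.6362] v=[-3.4091]
Step 8: x=[6.2661] v=[-3.7010]
Step 9: x=[5.8738] v=[-3.9226]
Step 10: x=[5.4668] v=[-4.0696]
Step 11: x=[5.0529] v=[-4.1393]
Step 12: x=[4.6399] v=[-4.1304]
Step 13: x=[4.2356] v=[-4.0430]
Step 14: x=[3.8477] v=[-3.8788]
Step 15: x=[3.4836] v=[-3.6409]
Step 16: x=[3.1502] v=[-3.3338]
Step 17: x=[2.8539] v=[-2.9633]
Step 18: x=[2.6003] v=[-2.5365]
Step 19: x=[2.3941] v=[-2.0616]
Step 20: x=[2.2394] v=[-1.5475]
Step 21: x=[2.1390] v=[-1.0040]
Step 22: x=[2.0949] v=[-0.4414]
Step 23: x=[2.1079] v=[0.1296]
First v>=0 after going negative at step 23, time=2.3000

Answer: 2.3000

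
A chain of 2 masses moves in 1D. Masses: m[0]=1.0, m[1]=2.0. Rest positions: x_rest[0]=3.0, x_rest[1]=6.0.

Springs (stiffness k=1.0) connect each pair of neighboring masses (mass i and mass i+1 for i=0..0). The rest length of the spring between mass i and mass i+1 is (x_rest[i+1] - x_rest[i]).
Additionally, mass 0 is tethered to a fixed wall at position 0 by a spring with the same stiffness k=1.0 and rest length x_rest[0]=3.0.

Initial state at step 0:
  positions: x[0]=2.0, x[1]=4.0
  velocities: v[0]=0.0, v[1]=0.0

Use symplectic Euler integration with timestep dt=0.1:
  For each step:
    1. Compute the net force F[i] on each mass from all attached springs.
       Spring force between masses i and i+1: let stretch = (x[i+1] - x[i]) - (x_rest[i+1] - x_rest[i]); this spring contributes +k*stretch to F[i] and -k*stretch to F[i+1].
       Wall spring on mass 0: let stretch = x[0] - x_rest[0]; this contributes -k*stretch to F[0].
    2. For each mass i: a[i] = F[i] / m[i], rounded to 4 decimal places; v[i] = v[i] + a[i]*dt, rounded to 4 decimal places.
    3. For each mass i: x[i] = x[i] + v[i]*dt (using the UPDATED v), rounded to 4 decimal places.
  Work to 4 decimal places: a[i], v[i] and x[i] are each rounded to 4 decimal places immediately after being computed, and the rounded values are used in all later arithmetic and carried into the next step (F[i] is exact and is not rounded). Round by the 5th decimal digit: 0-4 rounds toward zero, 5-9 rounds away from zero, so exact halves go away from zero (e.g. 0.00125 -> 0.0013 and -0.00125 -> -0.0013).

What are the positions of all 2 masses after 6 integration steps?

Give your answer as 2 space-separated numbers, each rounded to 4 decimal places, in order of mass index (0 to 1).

Answer: 2.0035 4.1034

Derivation:
Step 0: x=[2.0000 4.0000] v=[0.0000 0.0000]
Step 1: x=[2.0000 4.0050] v=[0.0000 0.0500]
Step 2: x=[2.0001 4.0150] v=[0.0005 0.0998]
Step 3: x=[2.0003 4.0299] v=[0.0020 0.1491]
Step 4: x=[2.0008 4.0497] v=[0.0049 0.1976]
Step 5: x=[2.0018 4.0742] v=[0.0097 0.2452]
Step 6: x=[2.0035 4.1034] v=[0.0168 0.2916]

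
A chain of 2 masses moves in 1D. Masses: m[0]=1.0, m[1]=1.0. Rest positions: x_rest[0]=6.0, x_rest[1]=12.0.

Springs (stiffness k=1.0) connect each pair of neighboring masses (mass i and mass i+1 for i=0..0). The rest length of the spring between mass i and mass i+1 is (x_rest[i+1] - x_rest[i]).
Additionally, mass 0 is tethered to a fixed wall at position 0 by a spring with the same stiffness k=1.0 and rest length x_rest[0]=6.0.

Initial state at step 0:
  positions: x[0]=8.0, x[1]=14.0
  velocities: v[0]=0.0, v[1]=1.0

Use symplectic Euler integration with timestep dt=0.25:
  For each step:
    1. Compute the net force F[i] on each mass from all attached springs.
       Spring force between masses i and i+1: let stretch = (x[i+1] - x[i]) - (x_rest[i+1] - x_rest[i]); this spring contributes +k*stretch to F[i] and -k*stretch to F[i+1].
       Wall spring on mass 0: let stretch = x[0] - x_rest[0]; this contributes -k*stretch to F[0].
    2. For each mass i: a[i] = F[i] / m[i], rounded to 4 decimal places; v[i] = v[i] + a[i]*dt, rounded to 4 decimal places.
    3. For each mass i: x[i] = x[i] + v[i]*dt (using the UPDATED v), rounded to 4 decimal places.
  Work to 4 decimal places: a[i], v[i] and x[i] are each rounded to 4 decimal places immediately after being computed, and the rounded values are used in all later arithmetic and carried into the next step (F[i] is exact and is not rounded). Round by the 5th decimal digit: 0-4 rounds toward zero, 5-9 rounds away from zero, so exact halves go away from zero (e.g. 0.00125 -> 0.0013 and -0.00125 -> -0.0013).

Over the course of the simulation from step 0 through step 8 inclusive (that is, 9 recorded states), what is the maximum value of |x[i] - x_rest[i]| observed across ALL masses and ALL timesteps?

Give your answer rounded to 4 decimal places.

Answer: 2.7481

Derivation:
Step 0: x=[8.0000 14.0000] v=[0.0000 1.0000]
Step 1: x=[7.8750 14.2500] v=[-0.5000 1.0000]
Step 2: x=[7.6563 14.4766] v=[-0.8750 0.9063]
Step 3: x=[7.3853 14.6519] v=[-1.0840 0.7012]
Step 4: x=[7.1069 14.7481] v=[-1.1137 0.3846]
Step 5: x=[6.8619 14.7417] v=[-0.9801 -0.0257]
Step 6: x=[6.6805 14.6178] v=[-0.7256 -0.4957]
Step 7: x=[6.5777 14.3728] v=[-0.4114 -0.9800]
Step 8: x=[6.5509 14.0156] v=[-0.1071 -1.4288]
Max displacement = 2.7481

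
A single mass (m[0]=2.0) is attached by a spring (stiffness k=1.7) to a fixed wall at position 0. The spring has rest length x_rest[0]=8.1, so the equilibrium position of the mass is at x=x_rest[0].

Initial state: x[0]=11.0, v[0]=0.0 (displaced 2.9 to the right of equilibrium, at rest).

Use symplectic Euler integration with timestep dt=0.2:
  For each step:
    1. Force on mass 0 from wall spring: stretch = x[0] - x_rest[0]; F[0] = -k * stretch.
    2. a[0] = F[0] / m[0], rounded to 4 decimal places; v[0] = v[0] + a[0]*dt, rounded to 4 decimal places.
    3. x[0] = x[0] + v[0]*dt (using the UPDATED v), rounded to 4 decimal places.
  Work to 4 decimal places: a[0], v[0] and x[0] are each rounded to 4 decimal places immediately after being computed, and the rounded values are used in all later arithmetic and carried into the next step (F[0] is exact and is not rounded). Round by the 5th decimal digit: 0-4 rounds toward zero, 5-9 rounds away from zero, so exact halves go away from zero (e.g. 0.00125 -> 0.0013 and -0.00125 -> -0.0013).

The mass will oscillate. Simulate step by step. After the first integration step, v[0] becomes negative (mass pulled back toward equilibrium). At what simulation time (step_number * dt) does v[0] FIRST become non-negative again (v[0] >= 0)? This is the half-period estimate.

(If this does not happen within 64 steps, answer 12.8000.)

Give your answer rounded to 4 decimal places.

Step 0: x=[11.0000] v=[0.0000]
Step 1: x=[10.9014] v=[-0.4930]
Step 2: x=[10.7076] v=[-0.9692]
Step 3: x=[10.4251] v=[-1.4125]
Step 4: x=[10.0635] v=[-1.8078]
Step 5: x=[9.6352] v=[-2.1416]
Step 6: x=[9.1547] v=[-2.4026]
Step 7: x=[8.6383] v=[-2.5819]
Step 8: x=[8.1036] v=[-2.6734]
Step 9: x=[7.5688] v=[-2.6740]
Step 10: x=[7.0521] v=[-2.5837]
Step 11: x=[6.5710] v=[-2.4056]
Step 12: x=[6.1419] v=[-2.1457]
Step 13: x=[5.7793] v=[-1.8128]
Step 14: x=[5.4956] v=[-1.4183]
Step 15: x=[5.3005] v=[-0.9756]
Step 16: x=[5.2006] v=[-0.4997]
Step 17: x=[5.1992] v=[-0.0068]
Step 18: x=[5.2965] v=[0.4863]
First v>=0 after going negative at step 18, time=3.6000

Answer: 3.6000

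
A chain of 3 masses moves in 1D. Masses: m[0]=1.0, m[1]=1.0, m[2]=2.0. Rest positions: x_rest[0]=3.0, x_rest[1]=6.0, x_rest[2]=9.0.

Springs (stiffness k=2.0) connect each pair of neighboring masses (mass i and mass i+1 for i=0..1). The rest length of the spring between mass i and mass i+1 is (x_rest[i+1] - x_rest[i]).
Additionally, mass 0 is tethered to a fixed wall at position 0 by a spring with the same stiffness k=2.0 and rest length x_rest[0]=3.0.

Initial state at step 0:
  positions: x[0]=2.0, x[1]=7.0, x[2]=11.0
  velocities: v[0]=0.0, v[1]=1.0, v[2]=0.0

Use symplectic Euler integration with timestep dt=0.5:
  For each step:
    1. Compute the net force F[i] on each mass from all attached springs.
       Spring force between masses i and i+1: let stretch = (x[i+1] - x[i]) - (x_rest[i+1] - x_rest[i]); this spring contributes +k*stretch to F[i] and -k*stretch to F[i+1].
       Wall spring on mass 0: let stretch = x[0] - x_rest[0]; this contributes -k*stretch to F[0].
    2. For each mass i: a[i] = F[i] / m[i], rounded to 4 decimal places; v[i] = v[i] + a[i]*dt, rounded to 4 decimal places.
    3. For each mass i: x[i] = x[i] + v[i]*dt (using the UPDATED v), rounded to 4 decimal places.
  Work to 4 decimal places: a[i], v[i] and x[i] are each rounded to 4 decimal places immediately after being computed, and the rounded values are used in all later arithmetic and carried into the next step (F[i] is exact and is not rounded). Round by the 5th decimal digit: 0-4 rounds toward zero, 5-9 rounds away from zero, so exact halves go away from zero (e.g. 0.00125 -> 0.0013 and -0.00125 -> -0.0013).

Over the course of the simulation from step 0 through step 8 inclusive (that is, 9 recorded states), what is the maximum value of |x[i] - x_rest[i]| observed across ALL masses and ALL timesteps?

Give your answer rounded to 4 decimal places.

Answer: 2.1016

Derivation:
Step 0: x=[2.0000 7.0000 11.0000] v=[0.0000 1.0000 0.0000]
Step 1: x=[3.5000 7.0000 10.7500] v=[3.0000 0.0000 -0.5000]
Step 2: x=[5.0000 7.1250 10.3125] v=[3.0000 0.2500 -0.8750]
Step 3: x=[5.0625 7.7813 9.8281] v=[0.1250 1.3125 -0.9688]
Step 4: x=[3.9532 8.1016 9.5820] v=[-2.2187 0.6405 -0.4922]
Step 5: x=[2.9415 7.0879 9.7158] v=[-2.0235 -2.0275 0.2676]
Step 6: x=[2.5322 5.3149 9.9427] v=[-0.8186 -3.5460 0.4537]
Step 7: x=[2.2482 4.4645 9.7626] v=[-0.5681 -1.7009 -0.3602]
Step 8: x=[1.9482 5.1550 9.0080] v=[-0.6000 1.3809 -1.5093]
Max displacement = 2.1016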